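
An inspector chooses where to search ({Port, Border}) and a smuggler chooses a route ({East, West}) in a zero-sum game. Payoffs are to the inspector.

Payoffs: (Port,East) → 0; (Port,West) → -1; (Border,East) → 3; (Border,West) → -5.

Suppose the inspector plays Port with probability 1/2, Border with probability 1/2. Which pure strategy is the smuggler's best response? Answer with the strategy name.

If the smuggler plays East, the inspector's expected payoff is (1/2)·0 + (1/2)·3 = 3/2.
If the smuggler plays West, the inspector's expected payoff is (1/2)·(-1) + (1/2)·(-5) = -3.
The smuggler minimizes the inspector's payoff; the smallest is -3, so the best response is West.

West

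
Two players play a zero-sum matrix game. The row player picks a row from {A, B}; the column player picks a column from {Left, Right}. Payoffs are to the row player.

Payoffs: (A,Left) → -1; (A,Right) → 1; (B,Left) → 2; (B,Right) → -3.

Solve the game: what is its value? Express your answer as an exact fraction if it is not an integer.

-1/7

Row minima: A → -1, B → -3; maximin = -1.
Column maxima: Left → 2, Right → 1; minimax = 1.
-1 ≠ 1, so there is no saddle point; optimal play is mixed.
Let the row player play A with probability p. Expected payoff against Left: (-1)p + 2(1−p) = −3p + 2; against Right: 1p + (-3)(1−p) = 4p − 3.
Setting these equal: −3p + 2 = 4p − 3 ⇒ −7p = -5 ⇒ p = 5/7, and the value is (-3)·(5/7) + 2 = -1/7.
For the column player: with q = P(Left), equating A's and B's payoffs gives −2q + 1 = 5q − 3 ⇒ q = 4/7.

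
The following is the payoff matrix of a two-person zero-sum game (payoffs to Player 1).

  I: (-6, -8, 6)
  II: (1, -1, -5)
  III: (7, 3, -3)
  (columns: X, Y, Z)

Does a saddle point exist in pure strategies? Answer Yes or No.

No

Row minima: I → -8, II → -5, III → -3; maximin = -3.
Column maxima: X → 7, Y → 3, Z → 6; minimax = 3.
-3 ≠ 3, so no pure-strategy equilibrium exists.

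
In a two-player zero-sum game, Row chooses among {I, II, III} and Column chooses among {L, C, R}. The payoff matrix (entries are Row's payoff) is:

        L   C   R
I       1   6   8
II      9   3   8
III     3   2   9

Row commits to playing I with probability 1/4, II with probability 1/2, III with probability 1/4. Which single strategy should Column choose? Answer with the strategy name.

C

If Column plays L, Row's expected payoff is (1/4)·1 + (1/2)·9 + (1/4)·3 = 11/2.
If Column plays C, Row's expected payoff is (1/4)·6 + (1/2)·3 + (1/4)·2 = 7/2.
If Column plays R, Row's expected payoff is (1/4)·8 + (1/2)·8 + (1/4)·9 = 33/4.
Column minimizes Row's payoff; the smallest is 7/2, so the best response is C.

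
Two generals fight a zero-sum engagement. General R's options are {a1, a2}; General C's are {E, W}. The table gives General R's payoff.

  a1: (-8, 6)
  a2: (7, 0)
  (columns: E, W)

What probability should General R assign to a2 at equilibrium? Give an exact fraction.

2/3

Row minima: a1 → -8, a2 → 0; maximin = 0.
Column maxima: E → 7, W → 6; minimax = 6.
0 ≠ 6, so there is no saddle point; optimal play is mixed.
Let General R play a1 with probability p. Expected payoff against E: (-8)p + 7(1−p) = −15p + 7; against W: 6p + 0(1−p) = 6p.
Setting these equal: −15p + 7 = 6p ⇒ −21p = -7 ⇒ p = 1/3, and the value is (-15)·(1/3) + 7 = 2.
For General C: with q = P(E), equating a1's and a2's payoffs gives −14q + 6 = 7q ⇒ q = 2/7.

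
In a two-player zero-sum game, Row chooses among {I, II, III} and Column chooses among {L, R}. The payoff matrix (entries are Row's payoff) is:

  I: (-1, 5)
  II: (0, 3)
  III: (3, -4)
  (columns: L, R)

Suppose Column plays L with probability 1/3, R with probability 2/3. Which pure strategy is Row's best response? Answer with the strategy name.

I

Expected payoff of I: (1/3)·(-1) + (2/3)·5 = 3.
Expected payoff of II: (1/3)·0 + (2/3)·3 = 2.
Expected payoff of III: (1/3)·3 + (2/3)·(-4) = -5/3.
The largest is 3, so Row's best response is I.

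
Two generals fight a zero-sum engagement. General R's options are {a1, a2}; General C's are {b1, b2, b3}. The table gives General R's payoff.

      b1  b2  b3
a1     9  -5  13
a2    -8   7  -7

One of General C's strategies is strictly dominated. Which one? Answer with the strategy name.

b3

b1 holds General R's payoff strictly below b3 in every row: 9 < 13, -8 < -7.
So b3 is strictly dominated for General C.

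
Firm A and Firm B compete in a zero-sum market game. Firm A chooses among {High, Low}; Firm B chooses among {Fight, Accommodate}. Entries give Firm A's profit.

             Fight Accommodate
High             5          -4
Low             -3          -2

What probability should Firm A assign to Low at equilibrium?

9/10

Row minima: High → -4, Low → -3; maximin = -3.
Column maxima: Fight → 5, Accommodate → -2; minimax = -2.
-3 ≠ -2, so there is no saddle point; optimal play is mixed.
Let Firm A play High with probability p. Expected payoff against Fight: 5p + (-3)(1−p) = 8p − 3; against Accommodate: (-4)p + (-2)(1−p) = −2p − 2.
Setting these equal: 8p − 3 = −2p − 2 ⇒ 10p = 1 ⇒ p = 1/10, and the value is (8)·(1/10) − 3 = -11/5.
For Firm B: with q = P(Fight), equating High's and Low's payoffs gives 9q − 4 = −q − 2 ⇒ q = 1/5.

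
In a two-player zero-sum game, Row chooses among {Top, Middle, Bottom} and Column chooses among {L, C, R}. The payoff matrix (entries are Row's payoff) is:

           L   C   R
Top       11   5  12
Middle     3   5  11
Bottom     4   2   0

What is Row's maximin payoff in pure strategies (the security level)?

Row minima: Top → 5, Middle → 3, Bottom → 0.
The best of these is 5.

5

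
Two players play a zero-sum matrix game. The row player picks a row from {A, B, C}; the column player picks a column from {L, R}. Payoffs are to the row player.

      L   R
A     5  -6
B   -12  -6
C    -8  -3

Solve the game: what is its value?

Row minima: A → -6, B → -12, C → -8; maximin = -6.
Column maxima: L → 5, R → -3; minimax = -3.
-6 ≠ -3, so there is no saddle point; optimal play is mixed.
B is strictly dominated by C, so the row player never plays it.
On the remaining 2×2 (A, C vs L, R):
Let the row player play A with probability p. Expected payoff against L: 5p + (-8)(1−p) = 13p − 8; against R: (-6)p + (-3)(1−p) = −3p − 3.
Setting these equal: 13p − 8 = −3p − 3 ⇒ 16p = 5 ⇒ p = 5/16, and the value is (13)·(5/16) − 8 = -63/16.
For the column player: with q = P(L), equating A's and C's payoffs gives 11q − 6 = −5q − 3 ⇒ q = 3/16.

-63/16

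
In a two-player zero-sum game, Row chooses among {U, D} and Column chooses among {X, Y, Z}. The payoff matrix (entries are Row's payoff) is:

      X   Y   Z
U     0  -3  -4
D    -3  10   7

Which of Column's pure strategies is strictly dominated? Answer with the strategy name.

Y

Z holds Row's payoff strictly below Y in every row: -4 < -3, 7 < 10.
So Y is strictly dominated for Column.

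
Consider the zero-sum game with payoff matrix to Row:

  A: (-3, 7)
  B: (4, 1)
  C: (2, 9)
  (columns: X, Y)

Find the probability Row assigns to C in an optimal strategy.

Row minima: A → -3, B → 1, C → 2; maximin = 2.
Column maxima: X → 4, Y → 9; minimax = 4.
2 ≠ 4, so there is no saddle point; optimal play is mixed.
A is strictly dominated by C, so Row never plays it.
On the remaining 2×2 (B, C vs X, Y):
Let Row play B with probability p. Expected payoff against X: 4p + 2(1−p) = 2p + 2; against Y: 1p + 9(1−p) = −8p + 9.
Setting these equal: 2p + 2 = −8p + 9 ⇒ 10p = 7 ⇒ p = 7/10, and the value is (2)·(7/10) + 2 = 17/5.
For Column: with q = P(X), equating B's and C's payoffs gives 3q + 1 = −7q + 9 ⇒ q = 4/5.

3/10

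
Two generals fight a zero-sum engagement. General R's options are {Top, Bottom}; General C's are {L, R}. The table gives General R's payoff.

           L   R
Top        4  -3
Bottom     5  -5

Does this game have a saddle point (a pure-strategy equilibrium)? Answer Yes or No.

Row minima: Top → -3, Bottom → -5; maximin = -3.
Column maxima: L → 5, R → -3; minimax = -3.
maximin = minimax = -3, so a saddle point exists.

Yes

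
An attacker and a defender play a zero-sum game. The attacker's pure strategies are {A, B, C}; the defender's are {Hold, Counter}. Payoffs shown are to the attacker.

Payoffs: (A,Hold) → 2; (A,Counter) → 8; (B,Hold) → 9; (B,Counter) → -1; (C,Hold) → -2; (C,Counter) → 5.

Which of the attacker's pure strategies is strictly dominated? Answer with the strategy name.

A gives a strictly higher payoff than C against every column: 2 > -2, 8 > 5.
So C is strictly dominated and the attacker never plays it.

C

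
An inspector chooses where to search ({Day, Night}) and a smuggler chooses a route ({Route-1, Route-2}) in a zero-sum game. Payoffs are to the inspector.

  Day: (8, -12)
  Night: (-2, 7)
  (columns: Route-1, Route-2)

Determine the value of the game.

32/29

Row minima: Day → -12, Night → -2; maximin = -2.
Column maxima: Route-1 → 8, Route-2 → 7; minimax = 7.
-2 ≠ 7, so there is no saddle point; optimal play is mixed.
Let the inspector play Day with probability p. Expected payoff against Route-1: 8p + (-2)(1−p) = 10p − 2; against Route-2: (-12)p + 7(1−p) = −19p + 7.
Setting these equal: 10p − 2 = −19p + 7 ⇒ 29p = 9 ⇒ p = 9/29, and the value is (10)·(9/29) − 2 = 32/29.
For the smuggler: with q = P(Route-1), equating Day's and Night's payoffs gives 20q − 12 = −9q + 7 ⇒ q = 19/29.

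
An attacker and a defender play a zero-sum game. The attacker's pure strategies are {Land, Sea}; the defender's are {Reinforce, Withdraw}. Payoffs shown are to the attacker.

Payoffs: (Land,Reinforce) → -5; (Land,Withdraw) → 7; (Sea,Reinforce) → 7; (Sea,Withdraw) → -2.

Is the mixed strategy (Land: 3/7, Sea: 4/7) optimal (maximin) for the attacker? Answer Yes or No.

Against Reinforce this mix gives (3/7)·(-5) + (4/7)·7 = 13/7.
Against Withdraw this mix gives (3/7)·7 + (4/7)·(-2) = 13/7.
All of the defender's active replies (Reinforce, Withdraw) yield 13/7, and no column does worse for the attacker. The mix makes the defender indifferent and guarantees 13/7, so it is optimal.

Yes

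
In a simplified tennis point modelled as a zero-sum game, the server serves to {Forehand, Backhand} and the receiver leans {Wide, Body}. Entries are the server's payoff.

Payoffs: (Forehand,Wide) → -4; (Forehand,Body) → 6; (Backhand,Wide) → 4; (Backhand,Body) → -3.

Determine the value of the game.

Row minima: Forehand → -4, Backhand → -3; maximin = -3.
Column maxima: Wide → 4, Body → 6; minimax = 4.
-3 ≠ 4, so there is no saddle point; optimal play is mixed.
Let the server play Forehand with probability p. Expected payoff against Wide: (-4)p + 4(1−p) = −8p + 4; against Body: 6p + (-3)(1−p) = 9p − 3.
Setting these equal: −8p + 4 = 9p − 3 ⇒ −17p = -7 ⇒ p = 7/17, and the value is (-8)·(7/17) + 4 = 12/17.
For the receiver: with q = P(Wide), equating Forehand's and Backhand's payoffs gives −10q + 6 = 7q − 3 ⇒ q = 9/17.

12/17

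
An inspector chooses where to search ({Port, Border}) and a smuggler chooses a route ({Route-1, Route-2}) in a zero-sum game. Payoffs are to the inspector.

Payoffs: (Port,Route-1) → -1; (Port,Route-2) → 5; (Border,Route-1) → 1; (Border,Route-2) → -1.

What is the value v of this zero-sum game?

1/2

Row minima: Port → -1, Border → -1; maximin = -1.
Column maxima: Route-1 → 1, Route-2 → 5; minimax = 1.
-1 ≠ 1, so there is no saddle point; optimal play is mixed.
Let the inspector play Port with probability p. Expected payoff against Route-1: (-1)p + 1(1−p) = −2p + 1; against Route-2: 5p + (-1)(1−p) = 6p − 1.
Setting these equal: −2p + 1 = 6p − 1 ⇒ −8p = -2 ⇒ p = 1/4, and the value is (-2)·(1/4) + 1 = 1/2.
For the smuggler: with q = P(Route-1), equating Port's and Border's payoffs gives −6q + 5 = 2q − 1 ⇒ q = 3/4.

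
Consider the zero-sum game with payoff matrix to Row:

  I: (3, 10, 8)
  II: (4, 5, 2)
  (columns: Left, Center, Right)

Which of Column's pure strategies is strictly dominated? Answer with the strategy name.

Left holds Row's payoff strictly below Center in every row: 3 < 10, 4 < 5.
So Center is strictly dominated for Column.

Center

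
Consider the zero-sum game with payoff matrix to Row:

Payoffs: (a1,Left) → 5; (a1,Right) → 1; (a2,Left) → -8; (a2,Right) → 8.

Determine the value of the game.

Row minima: a1 → 1, a2 → -8; maximin = 1.
Column maxima: Left → 5, Right → 8; minimax = 5.
1 ≠ 5, so there is no saddle point; optimal play is mixed.
Let Row play a1 with probability p. Expected payoff against Left: 5p + (-8)(1−p) = 13p − 8; against Right: 1p + 8(1−p) = −7p + 8.
Setting these equal: 13p − 8 = −7p + 8 ⇒ 20p = 16 ⇒ p = 4/5, and the value is (13)·(4/5) − 8 = 12/5.
For Column: with q = P(Left), equating a1's and a2's payoffs gives 4q + 1 = −16q + 8 ⇒ q = 7/20.

12/5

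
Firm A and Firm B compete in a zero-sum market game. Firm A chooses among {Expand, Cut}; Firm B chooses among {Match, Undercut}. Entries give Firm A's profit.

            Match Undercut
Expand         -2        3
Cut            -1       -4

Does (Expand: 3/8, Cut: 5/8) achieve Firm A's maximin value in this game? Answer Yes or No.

Yes

Against Match this mix gives (3/8)·(-2) + (5/8)·(-1) = -11/8.
Against Undercut this mix gives (3/8)·3 + (5/8)·(-4) = -11/8.
All of Firm B's active replies (Match, Undercut) yield -11/8, and no column does worse for Firm A. The mix makes Firm B indifferent and guarantees -11/8, so it is optimal.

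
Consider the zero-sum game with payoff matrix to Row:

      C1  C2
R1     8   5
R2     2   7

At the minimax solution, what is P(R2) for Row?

Row minima: R1 → 5, R2 → 2; maximin = 5.
Column maxima: C1 → 8, C2 → 7; minimax = 7.
5 ≠ 7, so there is no saddle point; optimal play is mixed.
Let Row play R1 with probability p. Expected payoff against C1: 8p + 2(1−p) = 6p + 2; against C2: 5p + 7(1−p) = −2p + 7.
Setting these equal: 6p + 2 = −2p + 7 ⇒ 8p = 5 ⇒ p = 5/8, and the value is (6)·(5/8) + 2 = 23/4.
For Column: with q = P(C1), equating R1's and R2's payoffs gives 3q + 5 = −5q + 7 ⇒ q = 1/4.

3/8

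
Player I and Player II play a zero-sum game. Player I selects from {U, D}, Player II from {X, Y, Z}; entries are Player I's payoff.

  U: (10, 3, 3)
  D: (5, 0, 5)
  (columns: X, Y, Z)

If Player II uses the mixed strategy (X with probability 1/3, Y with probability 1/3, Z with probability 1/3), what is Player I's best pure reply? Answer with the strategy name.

Expected payoff of U: (1/3)·10 + (1/3)·3 + (1/3)·3 = 16/3.
Expected payoff of D: (1/3)·5 + (1/3)·0 + (1/3)·5 = 10/3.
The largest is 16/3, so Player I's best response is U.

U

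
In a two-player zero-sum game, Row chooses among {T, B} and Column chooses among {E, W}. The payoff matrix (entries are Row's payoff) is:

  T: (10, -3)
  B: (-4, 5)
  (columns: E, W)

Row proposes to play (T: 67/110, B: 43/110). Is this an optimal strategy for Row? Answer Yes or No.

No

Against E this mix gives (67/110)·10 + (43/110)·(-4) = 249/55.
Against W this mix gives (67/110)·(-3) + (43/110)·5 = 7/55.
Column will play W, holding Row to 7/55. Shifting weight toward the row that does better against W would raise this floor (the equalizing mix achieves 19/11 against both W and E), so the proposed strategy is not optimal.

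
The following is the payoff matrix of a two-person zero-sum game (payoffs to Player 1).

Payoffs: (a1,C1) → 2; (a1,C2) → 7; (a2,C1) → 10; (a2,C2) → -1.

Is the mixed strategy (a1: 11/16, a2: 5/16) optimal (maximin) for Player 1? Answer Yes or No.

Against C1 this mix gives (11/16)·2 + (5/16)·10 = 9/2.
Against C2 this mix gives (11/16)·7 + (5/16)·(-1) = 9/2.
All of Player 2's active replies (C1, C2) yield 9/2, and no column does worse for Player 1. The mix makes Player 2 indifferent and guarantees 9/2, so it is optimal.

Yes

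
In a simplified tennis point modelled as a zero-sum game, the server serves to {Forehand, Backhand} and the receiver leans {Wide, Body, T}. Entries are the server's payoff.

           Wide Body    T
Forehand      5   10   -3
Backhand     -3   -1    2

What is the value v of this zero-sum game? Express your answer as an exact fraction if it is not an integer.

1/13

Row minima: Forehand → -3, Backhand → -3; maximin = -3.
Column maxima: Wide → 5, Body → 10, T → 2; minimax = 2.
-3 ≠ 2, so there is no saddle point; optimal play is mixed.
Body is strictly dominated by Wide (it gives the server strictly more in every row), so the receiver never plays it.
On the remaining 2×2 (Forehand, Backhand vs Wide, T):
Let the server play Forehand with probability p. Expected payoff against Wide: 5p + (-3)(1−p) = 8p − 3; against T: (-3)p + 2(1−p) = −5p + 2.
Setting these equal: 8p − 3 = −5p + 2 ⇒ 13p = 5 ⇒ p = 5/13, and the value is (8)·(5/13) − 3 = 1/13.
For the receiver: with q = P(Wide), equating Forehand's and Backhand's payoffs gives 8q − 3 = −5q + 2 ⇒ q = 5/13.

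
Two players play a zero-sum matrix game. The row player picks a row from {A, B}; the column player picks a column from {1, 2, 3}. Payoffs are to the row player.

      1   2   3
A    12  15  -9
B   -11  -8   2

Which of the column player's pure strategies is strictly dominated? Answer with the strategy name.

2

1 holds the row player's payoff strictly below 2 in every row: 12 < 15, -11 < -8.
So 2 is strictly dominated for the column player.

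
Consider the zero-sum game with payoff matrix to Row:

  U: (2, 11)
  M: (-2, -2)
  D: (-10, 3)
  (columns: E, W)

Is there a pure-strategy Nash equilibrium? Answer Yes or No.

Row minima: U → 2, M → -2, D → -10; maximin = 2.
Column maxima: E → 2, W → 11; minimax = 2.
maximin = minimax = 2, so a saddle point exists.

Yes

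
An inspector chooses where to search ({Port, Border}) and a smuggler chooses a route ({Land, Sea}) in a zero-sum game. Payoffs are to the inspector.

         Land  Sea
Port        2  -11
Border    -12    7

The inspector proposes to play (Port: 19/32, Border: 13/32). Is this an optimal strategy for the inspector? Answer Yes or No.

Yes

Against Land this mix gives (19/32)·2 + (13/32)·(-12) = -59/16.
Against Sea this mix gives (19/32)·(-11) + (13/32)·7 = -59/16.
All of the smuggler's active replies (Land, Sea) yield -59/16, and no column does worse for the inspector. The mix makes the smuggler indifferent and guarantees -59/16, so it is optimal.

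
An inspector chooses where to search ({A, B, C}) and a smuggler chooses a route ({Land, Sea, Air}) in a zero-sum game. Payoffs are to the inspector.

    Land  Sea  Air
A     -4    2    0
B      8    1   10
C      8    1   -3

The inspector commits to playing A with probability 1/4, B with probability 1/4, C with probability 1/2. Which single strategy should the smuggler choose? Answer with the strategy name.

If the smuggler plays Land, the inspector's expected payoff is (1/4)·(-4) + (1/4)·8 + (1/2)·8 = 5.
If the smuggler plays Sea, the inspector's expected payoff is (1/4)·2 + (1/4)·1 + (1/2)·1 = 5/4.
If the smuggler plays Air, the inspector's expected payoff is (1/4)·0 + (1/4)·10 + (1/2)·(-3) = 1.
The smuggler minimizes the inspector's payoff; the smallest is 1, so the best response is Air.

Air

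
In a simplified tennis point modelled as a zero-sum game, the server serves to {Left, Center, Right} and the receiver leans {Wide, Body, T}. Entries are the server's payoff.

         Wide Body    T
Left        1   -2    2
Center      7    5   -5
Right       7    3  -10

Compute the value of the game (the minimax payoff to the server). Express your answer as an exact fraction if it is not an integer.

0

Row minima: Left → -2, Center → -5, Right → -10; maximin = -2.
Column maxima: Wide → 7, Body → 5, T → 2; minimax = 2.
-2 ≠ 2, so there is no saddle point; optimal play is mixed.
Wide is strictly dominated by Body (it gives the server strictly more in every row), so the receiver never plays it.
With Wide eliminated, Right is strictly dominated by Center (Center gives the server strictly more in every remaining column), so the server never plays it.
On the remaining 2×2 (Left, Center vs Body, T):
Let the server play Left with probability p. Expected payoff against Body: (-2)p + 5(1−p) = −7p + 5; against T: 2p + (-5)(1−p) = 7p − 5.
Setting these equal: −7p + 5 = 7p − 5 ⇒ −14p = -10 ⇒ p = 5/7, and the value is (-7)·(5/7) + 5 = 0.
For the receiver: with q = P(Body), equating Left's and Center's payoffs gives −4q + 2 = 10q − 5 ⇒ q = 1/2.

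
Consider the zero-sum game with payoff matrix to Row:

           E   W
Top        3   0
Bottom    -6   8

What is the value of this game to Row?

24/17

Row minima: Top → 0, Bottom → -6; maximin = 0.
Column maxima: E → 3, W → 8; minimax = 3.
0 ≠ 3, so there is no saddle point; optimal play is mixed.
Let Row play Top with probability p. Expected payoff against E: 3p + (-6)(1−p) = 9p − 6; against W: 0p + 8(1−p) = −8p + 8.
Setting these equal: 9p − 6 = −8p + 8 ⇒ 17p = 14 ⇒ p = 14/17, and the value is (9)·(14/17) − 6 = 24/17.
For Column: with q = P(E), equating Top's and Bottom's payoffs gives 3q = −14q + 8 ⇒ q = 8/17.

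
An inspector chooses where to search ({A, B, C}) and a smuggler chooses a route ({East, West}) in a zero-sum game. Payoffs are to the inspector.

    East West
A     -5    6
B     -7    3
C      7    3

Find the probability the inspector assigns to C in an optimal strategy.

11/15

Row minima: A → -5, B → -7, C → 3; maximin = 3.
Column maxima: East → 7, West → 6; minimax = 6.
3 ≠ 6, so there is no saddle point; optimal play is mixed.
B is strictly dominated by A, so the inspector never plays it.
On the remaining 2×2 (A, C vs East, West):
Let the inspector play A with probability p. Expected payoff against East: (-5)p + 7(1−p) = −12p + 7; against West: 6p + 3(1−p) = 3p + 3.
Setting these equal: −12p + 7 = 3p + 3 ⇒ −15p = -4 ⇒ p = 4/15, and the value is (-12)·(4/15) + 7 = 19/5.
For the smuggler: with q = P(East), equating A's and C's payoffs gives −11q + 6 = 4q + 3 ⇒ q = 1/5.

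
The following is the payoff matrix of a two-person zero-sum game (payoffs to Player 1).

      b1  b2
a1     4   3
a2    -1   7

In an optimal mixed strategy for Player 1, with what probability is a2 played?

1/9

Row minima: a1 → 3, a2 → -1; maximin = 3.
Column maxima: b1 → 4, b2 → 7; minimax = 4.
3 ≠ 4, so there is no saddle point; optimal play is mixed.
Let Player 1 play a1 with probability p. Expected payoff against b1: 4p + (-1)(1−p) = 5p − 1; against b2: 3p + 7(1−p) = −4p + 7.
Setting these equal: 5p − 1 = −4p + 7 ⇒ 9p = 8 ⇒ p = 8/9, and the value is (5)·(8/9) − 1 = 31/9.
For Player 2: with q = P(b1), equating a1's and a2's payoffs gives q + 3 = −8q + 7 ⇒ q = 4/9.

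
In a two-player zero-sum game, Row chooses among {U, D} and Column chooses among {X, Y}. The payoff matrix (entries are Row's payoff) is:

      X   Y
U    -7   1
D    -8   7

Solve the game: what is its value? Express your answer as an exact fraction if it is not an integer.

Row minima: U → -7, D → -8; maximin = -7.
Column maxima: X → -7, Y → 7; minimax = -7.
Since maximin = minimax = -7, there is a saddle point and the value is -7.

-7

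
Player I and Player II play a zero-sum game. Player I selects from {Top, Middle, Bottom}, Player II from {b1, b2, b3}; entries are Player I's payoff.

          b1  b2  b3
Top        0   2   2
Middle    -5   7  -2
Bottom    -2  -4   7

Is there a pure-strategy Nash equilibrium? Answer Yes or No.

Yes

Row minima: Top → 0, Middle → -5, Bottom → -4; maximin = 0.
Column maxima: b1 → 0, b2 → 7, b3 → 7; minimax = 0.
maximin = minimax = 0, so a saddle point exists.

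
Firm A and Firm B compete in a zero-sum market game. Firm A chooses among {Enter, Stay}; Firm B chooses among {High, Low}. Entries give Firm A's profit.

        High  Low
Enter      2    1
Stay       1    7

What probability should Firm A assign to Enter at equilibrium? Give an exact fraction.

Row minima: Enter → 1, Stay → 1; maximin = 1.
Column maxima: High → 2, Low → 7; minimax = 2.
1 ≠ 2, so there is no saddle point; optimal play is mixed.
Let Firm A play Enter with probability p. Expected payoff against High: 2p + 1(1−p) = p + 1; against Low: 1p + 7(1−p) = −6p + 7.
Setting these equal: p + 1 = −6p + 7 ⇒ 7p = 6 ⇒ p = 6/7, and the value is (1)·(6/7) + 1 = 13/7.
For Firm B: with q = P(High), equating Enter's and Stay's payoffs gives q + 1 = −6q + 7 ⇒ q = 6/7.

6/7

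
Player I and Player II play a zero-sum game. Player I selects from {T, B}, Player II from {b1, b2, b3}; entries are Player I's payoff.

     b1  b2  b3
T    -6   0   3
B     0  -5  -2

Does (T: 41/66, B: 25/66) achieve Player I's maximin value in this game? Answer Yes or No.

No

Against b1 this mix gives (41/66)·(-6) + (25/66)·0 = -41/11.
Against b2 this mix gives (41/66)·0 + (25/66)·(-5) = -125/66.
Against b3 this mix gives (41/66)·3 + (25/66)·(-2) = 73/66.
Player II will play b1, holding Player I to -41/11. Shifting weight toward the row that does better against b1 would raise this floor (the equalizing mix achieves -30/11 against both b1 and b2), so the proposed strategy is not optimal.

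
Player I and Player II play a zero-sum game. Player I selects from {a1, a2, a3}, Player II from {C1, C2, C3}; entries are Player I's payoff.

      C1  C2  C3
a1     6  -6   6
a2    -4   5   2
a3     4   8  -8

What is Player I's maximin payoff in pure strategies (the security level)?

Row minima: a1 → -6, a2 → -4, a3 → -8.
The best of these is -4.

-4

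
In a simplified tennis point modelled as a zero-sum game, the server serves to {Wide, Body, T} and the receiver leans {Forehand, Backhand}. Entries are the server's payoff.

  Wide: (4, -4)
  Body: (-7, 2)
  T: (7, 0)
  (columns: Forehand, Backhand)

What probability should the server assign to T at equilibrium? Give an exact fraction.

9/16

Row minima: Wide → -4, Body → -7, T → 0; maximin = 0.
Column maxima: Forehand → 7, Backhand → 2; minimax = 2.
0 ≠ 2, so there is no saddle point; optimal play is mixed.
Wide is strictly dominated by T, so the server never plays it.
On the remaining 2×2 (Body, T vs Forehand, Backhand):
Let the server play Body with probability p. Expected payoff against Forehand: (-7)p + 7(1−p) = −14p + 7; against Backhand: 2p + 0(1−p) = 2p.
Setting these equal: −14p + 7 = 2p ⇒ −16p = -7 ⇒ p = 7/16, and the value is (-14)·(7/16) + 7 = 7/8.
For the receiver: with q = P(Forehand), equating Body's and T's payoffs gives −9q + 2 = 7q ⇒ q = 1/8.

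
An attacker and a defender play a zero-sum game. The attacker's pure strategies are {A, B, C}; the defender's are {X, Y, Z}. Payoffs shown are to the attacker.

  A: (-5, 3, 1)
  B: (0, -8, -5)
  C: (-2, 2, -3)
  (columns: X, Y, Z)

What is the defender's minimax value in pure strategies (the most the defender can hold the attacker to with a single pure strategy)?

Column maxima: X → 0, Y → 3, Z → 1.
The smallest of these is 0.

0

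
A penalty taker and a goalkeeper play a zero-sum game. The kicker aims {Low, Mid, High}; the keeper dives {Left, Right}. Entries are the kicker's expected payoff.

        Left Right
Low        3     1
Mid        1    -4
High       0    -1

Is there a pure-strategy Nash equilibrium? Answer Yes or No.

Yes

Row minima: Low → 1, Mid → -4, High → -1; maximin = 1.
Column maxima: Left → 3, Right → 1; minimax = 1.
maximin = minimax = 1, so a saddle point exists.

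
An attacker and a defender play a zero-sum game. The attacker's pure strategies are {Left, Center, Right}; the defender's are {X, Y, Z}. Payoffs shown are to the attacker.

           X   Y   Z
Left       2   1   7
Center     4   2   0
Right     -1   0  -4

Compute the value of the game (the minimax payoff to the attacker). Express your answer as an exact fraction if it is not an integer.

Row minima: Left → 1, Center → 0, Right → -4; maximin = 1.
Column maxima: X → 4, Y → 2, Z → 7; minimax = 2.
1 ≠ 2, so there is no saddle point; optimal play is mixed.
Right is strictly dominated by Left, so the attacker never plays it.
With Right eliminated, X is strictly dominated by Y (it gives the attacker strictly more in every remaining row), so the defender never plays it.
On the remaining 2×2 (Left, Center vs Y, Z):
Let the attacker play Left with probability p. Expected payoff against Y: 1p + 2(1−p) = −p + 2; against Z: 7p + 0(1−p) = 7p.
Setting these equal: −p + 2 = 7p ⇒ −8p = -2 ⇒ p = 1/4, and the value is (-1)·(1/4) + 2 = 7/4.
For the defender: with q = P(Y), equating Left's and Center's payoffs gives −6q + 7 = 2q ⇒ q = 7/8.

7/4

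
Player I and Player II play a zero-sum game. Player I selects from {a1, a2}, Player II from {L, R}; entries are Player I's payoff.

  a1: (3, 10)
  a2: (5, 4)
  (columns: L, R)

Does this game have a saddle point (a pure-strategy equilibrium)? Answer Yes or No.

Row minima: a1 → 3, a2 → 4; maximin = 4.
Column maxima: L → 5, R → 10; minimax = 5.
4 ≠ 5, so no pure-strategy equilibrium exists.

No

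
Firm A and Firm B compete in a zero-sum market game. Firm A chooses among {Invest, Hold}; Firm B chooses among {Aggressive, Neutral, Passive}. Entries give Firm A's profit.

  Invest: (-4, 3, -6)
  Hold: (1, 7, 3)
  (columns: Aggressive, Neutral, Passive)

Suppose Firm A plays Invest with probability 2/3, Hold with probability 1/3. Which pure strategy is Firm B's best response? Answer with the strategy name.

Passive

If Firm B plays Aggressive, Firm A's expected payoff is (2/3)·(-4) + (1/3)·1 = -7/3.
If Firm B plays Neutral, Firm A's expected payoff is (2/3)·3 + (1/3)·7 = 13/3.
If Firm B plays Passive, Firm A's expected payoff is (2/3)·(-6) + (1/3)·3 = -3.
Firm B minimizes Firm A's payoff; the smallest is -3, so the best response is Passive.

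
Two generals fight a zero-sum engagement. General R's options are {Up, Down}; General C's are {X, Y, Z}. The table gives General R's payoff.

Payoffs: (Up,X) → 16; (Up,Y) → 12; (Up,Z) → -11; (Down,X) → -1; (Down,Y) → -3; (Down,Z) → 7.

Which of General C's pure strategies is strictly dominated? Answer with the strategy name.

Y holds General R's payoff strictly below X in every row: 12 < 16, -3 < -1.
So X is strictly dominated for General C.

X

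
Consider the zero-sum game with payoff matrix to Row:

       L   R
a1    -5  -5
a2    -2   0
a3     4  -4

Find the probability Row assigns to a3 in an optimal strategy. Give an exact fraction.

Row minima: a1 → -5, a2 → -2, a3 → -4; maximin = -2.
Column maxima: L → 4, R → 0; minimax = 0.
-2 ≠ 0, so there is no saddle point; optimal play is mixed.
a1 is strictly dominated by a2, so Row never plays it.
On the remaining 2×2 (a2, a3 vs L, R):
Let Row play a2 with probability p. Expected payoff against L: (-2)p + 4(1−p) = −6p + 4; against R: 0p + (-4)(1−p) = 4p − 4.
Setting these equal: −6p + 4 = 4p − 4 ⇒ −10p = -8 ⇒ p = 4/5, and the value is (-6)·(4/5) + 4 = -4/5.
For Column: with q = P(L), equating a2's and a3's payoffs gives −2q = 8q − 4 ⇒ q = 2/5.

1/5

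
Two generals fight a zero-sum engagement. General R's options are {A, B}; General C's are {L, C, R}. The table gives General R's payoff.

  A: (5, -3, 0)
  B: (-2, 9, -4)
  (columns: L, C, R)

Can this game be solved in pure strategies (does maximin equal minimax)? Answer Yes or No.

Row minima: A → -3, B → -4; maximin = -3.
Column maxima: L → 5, C → 9, R → 0; minimax = 0.
-3 ≠ 0, so no pure-strategy equilibrium exists.

No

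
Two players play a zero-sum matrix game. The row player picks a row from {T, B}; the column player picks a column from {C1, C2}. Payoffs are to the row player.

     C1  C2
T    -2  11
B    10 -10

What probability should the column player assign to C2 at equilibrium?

Row minima: T → -2, B → -10; maximin = -2.
Column maxima: C1 → 10, C2 → 11; minimax = 10.
-2 ≠ 10, so there is no saddle point; optimal play is mixed.
Let the row player play T with probability p. Expected payoff against C1: (-2)p + 10(1−p) = −12p + 10; against C2: 11p + (-10)(1−p) = 21p − 10.
Setting these equal: −12p + 10 = 21p − 10 ⇒ −33p = -20 ⇒ p = 20/33, and the value is (-12)·(20/33) + 10 = 30/11.
For the column player: with q = P(C1), equating T's and B's payoffs gives −13q + 11 = 20q − 10 ⇒ q = 7/11.

4/11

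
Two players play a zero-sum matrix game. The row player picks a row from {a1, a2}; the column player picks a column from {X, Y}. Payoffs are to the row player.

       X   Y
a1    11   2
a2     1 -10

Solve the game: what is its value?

2

Row minima: a1 → 2, a2 → -10; maximin = 2.
Column maxima: X → 11, Y → 2; minimax = 2.
Since maximin = minimax = 2, there is a saddle point and the value is 2.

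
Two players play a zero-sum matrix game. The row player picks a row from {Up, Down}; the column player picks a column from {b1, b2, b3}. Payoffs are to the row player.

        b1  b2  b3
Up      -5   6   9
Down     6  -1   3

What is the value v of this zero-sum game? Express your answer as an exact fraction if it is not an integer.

31/18

Row minima: Up → -5, Down → -1; maximin = -1.
Column maxima: b1 → 6, b2 → 6, b3 → 9; minimax = 6.
-1 ≠ 6, so there is no saddle point; optimal play is mixed.
b3 is strictly dominated by b2 (it gives the row player strictly more in every row), so the column player never plays it.
On the remaining 2×2 (Up, Down vs b1, b2):
Let the row player play Up with probability p. Expected payoff against b1: (-5)p + 6(1−p) = −11p + 6; against b2: 6p + (-1)(1−p) = 7p − 1.
Setting these equal: −11p + 6 = 7p − 1 ⇒ −18p = -7 ⇒ p = 7/18, and the value is (-11)·(7/18) + 6 = 31/18.
For the column player: with q = P(b1), equating Up's and Down's payoffs gives −11q + 6 = 7q − 1 ⇒ q = 7/18.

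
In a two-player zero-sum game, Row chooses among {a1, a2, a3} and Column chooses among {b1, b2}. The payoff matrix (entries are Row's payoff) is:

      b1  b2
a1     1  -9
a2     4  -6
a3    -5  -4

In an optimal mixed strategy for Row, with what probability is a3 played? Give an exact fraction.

10/11

Row minima: a1 → -9, a2 → -6, a3 → -5; maximin = -5.
Column maxima: b1 → 4, b2 → -4; minimax = -4.
-5 ≠ -4, so there is no saddle point; optimal play is mixed.
a1 is strictly dominated by a2, so Row never plays it.
On the remaining 2×2 (a2, a3 vs b1, b2):
Let Row play a2 with probability p. Expected payoff against b1: 4p + (-5)(1−p) = 9p − 5; against b2: (-6)p + (-4)(1−p) = −2p − 4.
Setting these equal: 9p − 5 = −2p − 4 ⇒ 11p = 1 ⇒ p = 1/11, and the value is (9)·(1/11) − 5 = -46/11.
For Column: with q = P(b1), equating a2's and a3's payoffs gives 10q − 6 = −q − 4 ⇒ q = 2/11.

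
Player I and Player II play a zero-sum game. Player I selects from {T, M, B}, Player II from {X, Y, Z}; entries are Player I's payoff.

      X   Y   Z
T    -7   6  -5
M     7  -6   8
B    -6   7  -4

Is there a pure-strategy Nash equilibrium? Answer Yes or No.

Row minima: T → -7, M → -6, B → -6; maximin = -6.
Column maxima: X → 7, Y → 7, Z → 8; minimax = 7.
-6 ≠ 7, so no pure-strategy equilibrium exists.

No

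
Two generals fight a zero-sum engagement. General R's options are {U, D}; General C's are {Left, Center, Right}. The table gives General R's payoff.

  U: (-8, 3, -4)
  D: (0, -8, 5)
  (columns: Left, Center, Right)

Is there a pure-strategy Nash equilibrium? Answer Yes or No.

No

Row minima: U → -8, D → -8; maximin = -8.
Column maxima: Left → 0, Center → 3, Right → 5; minimax = 0.
-8 ≠ 0, so no pure-strategy equilibrium exists.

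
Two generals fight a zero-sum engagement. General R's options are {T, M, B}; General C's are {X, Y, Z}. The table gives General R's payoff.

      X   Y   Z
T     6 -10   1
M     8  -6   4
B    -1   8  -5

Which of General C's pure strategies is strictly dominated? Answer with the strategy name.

X

Z holds General R's payoff strictly below X in every row: 1 < 6, 4 < 8, -5 < -1.
So X is strictly dominated for General C.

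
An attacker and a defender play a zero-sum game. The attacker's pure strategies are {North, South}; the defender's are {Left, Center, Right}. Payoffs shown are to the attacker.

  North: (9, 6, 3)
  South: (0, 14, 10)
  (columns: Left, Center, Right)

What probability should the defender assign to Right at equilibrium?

Row minima: North → 3, South → 0; maximin = 3.
Column maxima: Left → 9, Center → 14, Right → 10; minimax = 9.
3 ≠ 9, so there is no saddle point; optimal play is mixed.
Center is strictly dominated by Right (it gives the attacker strictly more in every row), so the defender never plays it.
On the remaining 2×2 (North, South vs Left, Right):
Let the attacker play North with probability p. Expected payoff against Left: 9p + 0(1−p) = 9p; against Right: 3p + 10(1−p) = −7p + 10.
Setting these equal: 9p = −7p + 10 ⇒ 16p = 10 ⇒ p = 5/8, and the value is (9)·(5/8) = 45/8.
For the defender: with q = P(Left), equating North's and South's payoffs gives 6q + 3 = −10q + 10 ⇒ q = 7/16.

9/16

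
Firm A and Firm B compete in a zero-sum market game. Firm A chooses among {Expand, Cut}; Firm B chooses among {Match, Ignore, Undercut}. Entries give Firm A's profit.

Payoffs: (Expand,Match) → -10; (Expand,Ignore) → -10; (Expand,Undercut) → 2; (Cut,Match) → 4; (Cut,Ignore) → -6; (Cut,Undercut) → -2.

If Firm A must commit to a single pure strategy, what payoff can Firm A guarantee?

-6

Row minima: Expand → -10, Cut → -6.
The best of these is -6.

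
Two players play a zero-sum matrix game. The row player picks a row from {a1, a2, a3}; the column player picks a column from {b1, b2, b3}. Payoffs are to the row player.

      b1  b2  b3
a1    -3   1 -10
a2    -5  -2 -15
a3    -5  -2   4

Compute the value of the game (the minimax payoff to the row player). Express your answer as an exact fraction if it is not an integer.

-31/8

Row minima: a1 → -10, a2 → -15, a3 → -5; maximin = -5.
Column maxima: b1 → -3, b2 → 1, b3 → 4; minimax = -3.
-5 ≠ -3, so there is no saddle point; optimal play is mixed.
a2 is strictly dominated by a1, so the row player never plays it.
b2 is strictly dominated by b1 (it gives the row player strictly more in every row), so the column player never plays it.
On the remaining 2×2 (a1, a3 vs b1, b3):
Let the row player play a1 with probability p. Expected payoff against b1: (-3)p + (-5)(1−p) = 2p − 5; against b3: (-10)p + 4(1−p) = −14p + 4.
Setting these equal: 2p − 5 = −14p + 4 ⇒ 16p = 9 ⇒ p = 9/16, and the value is (2)·(9/16) − 5 = -31/8.
For the column player: with q = P(b1), equating a1's and a3's payoffs gives 7q − 10 = −9q + 4 ⇒ q = 7/8.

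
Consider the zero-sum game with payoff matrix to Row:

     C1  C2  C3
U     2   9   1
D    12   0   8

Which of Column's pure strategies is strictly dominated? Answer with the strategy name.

C1

C3 holds Row's payoff strictly below C1 in every row: 1 < 2, 8 < 12.
So C1 is strictly dominated for Column.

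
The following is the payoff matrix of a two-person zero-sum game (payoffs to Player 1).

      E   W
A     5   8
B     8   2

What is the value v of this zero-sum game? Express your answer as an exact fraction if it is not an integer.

6

Row minima: A → 5, B → 2; maximin = 5.
Column maxima: E → 8, W → 8; minimax = 8.
5 ≠ 8, so there is no saddle point; optimal play is mixed.
Let Player 1 play A with probability p. Expected payoff against E: 5p + 8(1−p) = −3p + 8; against W: 8p + 2(1−p) = 6p + 2.
Setting these equal: −3p + 8 = 6p + 2 ⇒ −9p = -6 ⇒ p = 2/3, and the value is (-3)·(2/3) + 8 = 6.
For Player 2: with q = P(E), equating A's and B's payoffs gives −3q + 8 = 6q + 2 ⇒ q = 2/3.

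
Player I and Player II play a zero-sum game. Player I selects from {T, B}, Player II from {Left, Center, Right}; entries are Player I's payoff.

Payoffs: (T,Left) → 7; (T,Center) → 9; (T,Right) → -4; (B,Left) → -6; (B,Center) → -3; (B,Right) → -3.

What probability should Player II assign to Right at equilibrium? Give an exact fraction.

Row minima: T → -4, B → -6; maximin = -4.
Column maxima: Left → 7, Center → 9, Right → -3; minimax = -3.
-4 ≠ -3, so there is no saddle point; optimal play is mixed.
Center is strictly dominated by Left (it gives Player I strictly more in every row), so Player II never plays it.
On the remaining 2×2 (T, B vs Left, Right):
Let Player I play T with probability p. Expected payoff against Left: 7p + (-6)(1−p) = 13p − 6; against Right: (-4)p + (-3)(1−p) = −p − 3.
Setting these equal: 13p − 6 = −p − 3 ⇒ 14p = 3 ⇒ p = 3/14, and the value is (13)·(3/14) − 6 = -45/14.
For Player II: with q = P(Left), equating T's and B's payoffs gives 11q − 4 = −3q − 3 ⇒ q = 1/14.

13/14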